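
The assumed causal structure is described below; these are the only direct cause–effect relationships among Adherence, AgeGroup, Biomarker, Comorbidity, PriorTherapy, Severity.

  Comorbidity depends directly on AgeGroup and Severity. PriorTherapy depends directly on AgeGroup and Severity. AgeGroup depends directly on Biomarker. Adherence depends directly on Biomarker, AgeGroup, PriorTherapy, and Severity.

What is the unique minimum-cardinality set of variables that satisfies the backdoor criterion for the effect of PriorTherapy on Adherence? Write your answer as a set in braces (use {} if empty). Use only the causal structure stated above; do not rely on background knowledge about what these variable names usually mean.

{AgeGroup, Severity}

Variables eligible for adjustment (non-descendants of PriorTherapy, excluding PriorTherapy and Adherence): {AgeGroup, Biomarker, Comorbidity, Severity}.
Backdoor paths from PriorTherapy to Adherence:
  P1: PriorTherapy <- Severity -> Adherence
  P2: PriorTherapy <- Severity -> Comorbidity <- AgeGroup <- Biomarker -> Adherence
  P3: PriorTherapy <- Severity -> Comorbidity <- AgeGroup -> Adherence
  P4: PriorTherapy <- AgeGroup <- Biomarker -> Adherence
  P5: PriorTherapy <- AgeGroup -> Adherence
  P6: PriorTherapy <- AgeGroup -> Comorbidity <- Severity -> Adherence
The empty set is not sufficient: P1 (PriorTherapy <- Severity -> Adherence) has no collider blocking it and no conditioned non-collider, so it is open.
Try {AgeGroup, Severity}:
  P1: blocked at fork node Severity ∈ conditioning set.
  P2: blocked at fork node Severity ∈ conditioning set.
  P3: blocked at fork node Severity ∈ conditioning set.
  P4: blocked at chain node AgeGroup ∈ conditioning set.
  P5: blocked at fork node AgeGroup ∈ conditioning set.
  P6: blocked at fork node AgeGroup ∈ conditioning set.
{AgeGroup, Severity} contains no descendant of PriorTherapy and blocks every backdoor path.
Every element of {AgeGroup, Severity} is needed (dropping AgeGroup leaves P4 open; dropping Severity leaves P1 open), so no proper subset is valid.
Among all size-2 subsets of the eligible variables, only {AgeGroup, Severity} blocks every backdoor path, so it is the unique smallest valid adjustment set.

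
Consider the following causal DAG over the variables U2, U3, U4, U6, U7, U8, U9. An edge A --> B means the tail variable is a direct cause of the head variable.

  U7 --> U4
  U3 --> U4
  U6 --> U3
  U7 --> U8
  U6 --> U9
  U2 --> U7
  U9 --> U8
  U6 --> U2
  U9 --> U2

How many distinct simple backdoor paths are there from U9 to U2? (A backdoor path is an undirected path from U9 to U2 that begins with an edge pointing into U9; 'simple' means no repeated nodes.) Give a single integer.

A backdoor path from U9 to U2 is any simple undirected path whose first edge points into U9 (i.e. leaves U9 via a parent).
Parents of U9: {U6}.
Enumerating:
  P1: U9 <- U6 -> U2
  P2: U9 <- U6 -> U3 -> U4 <- U7 <- U2
That exhausts the simple backdoor paths. Count: 2.

2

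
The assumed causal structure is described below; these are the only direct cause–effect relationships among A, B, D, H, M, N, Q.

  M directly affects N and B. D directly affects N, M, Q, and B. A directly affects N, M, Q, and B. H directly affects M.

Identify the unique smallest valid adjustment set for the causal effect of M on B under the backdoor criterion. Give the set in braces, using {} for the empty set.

Variables eligible for adjustment (non-descendants of M, excluding M and B): {A, D, H, Q}.
Backdoor paths from M to B:
  P1: M <- A -> Q <- D -> B
  P2: M <- A -> B
  P3: M <- A -> N <- D -> B
  P4: M <- D -> Q <- A -> B
  P5: M <- D -> B
  P6: M <- D -> N <- A -> B
The empty set is not sufficient: P2 (M <- A -> B) has no collider blocking it and no conditioned non-collider, so it is open.
Try {A, D}:
  P1: blocked at fork node A ∈ conditioning set.
  P2: blocked at fork node A ∈ conditioning set.
  P3: blocked at fork node A ∈ conditioning set.
  P4: blocked at fork node D ∈ conditioning set.
  P5: blocked at fork node D ∈ conditioning set.
  P6: blocked at fork node D ∈ conditioning set.
{A, D} contains no descendant of M and blocks every backdoor path.
Every element of {A, D} is needed (dropping A leaves P2 open; dropping D leaves P5 open), so no proper subset is valid.
Among all size-2 subsets of the eligible variables, only {A, D} blocks every backdoor path, so it is the unique smallest valid adjustment set.

{A, D}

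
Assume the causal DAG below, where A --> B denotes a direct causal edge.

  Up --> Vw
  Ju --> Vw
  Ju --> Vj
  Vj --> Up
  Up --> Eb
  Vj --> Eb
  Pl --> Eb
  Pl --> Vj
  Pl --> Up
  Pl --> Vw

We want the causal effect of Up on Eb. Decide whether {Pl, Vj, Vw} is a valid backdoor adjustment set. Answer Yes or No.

No

Backdoor paths from Up to Eb (paths whose first edge points into Up):
  P1: Up <- Pl -> Vj -> Eb
  P2: Up <- Pl -> Eb
  P3: Up <- Pl -> Vw <- Ju -> Vj -> Eb
  P4: Up <- Vj <- Ju -> Vw <- Pl -> Eb
  P5: Up <- Vj <- Pl -> Eb
  P6: Up <- Vj -> Eb
Condition 1 (no descendant of Up in the set): FAILS — Vw is a descendant of Up.
Condition 2 (every backdoor path blocked by {Pl, Vj, Vw}):
  P1: blocked at fork node Pl ∈ conditioning set.
  P2: blocked at fork node Pl ∈ conditioning set.
  P3: blocked at fork node Pl ∈ conditioning set.
  P4: blocked at chain node Vj ∈ conditioning set.
  P5: blocked at chain node Vj ∈ conditioning set.
  P6: blocked at fork node Vj ∈ conditioning set.
{Pl, Vj, Vw} does not satisfy the backdoor criterion.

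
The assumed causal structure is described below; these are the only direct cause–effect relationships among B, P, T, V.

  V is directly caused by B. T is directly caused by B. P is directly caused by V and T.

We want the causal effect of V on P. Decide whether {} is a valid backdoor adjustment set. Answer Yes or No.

No

Backdoor paths from V to P (paths whose first edge points into V):
  P1: V <- B -> T -> P
Condition 1 (no descendant of V in the set): holds — descendants of V are {P}; none are in {}.
Condition 2 (every backdoor path blocked by {}):
  P1: open — no interior node is in the conditioning set.
{} does not satisfy the backdoor criterion.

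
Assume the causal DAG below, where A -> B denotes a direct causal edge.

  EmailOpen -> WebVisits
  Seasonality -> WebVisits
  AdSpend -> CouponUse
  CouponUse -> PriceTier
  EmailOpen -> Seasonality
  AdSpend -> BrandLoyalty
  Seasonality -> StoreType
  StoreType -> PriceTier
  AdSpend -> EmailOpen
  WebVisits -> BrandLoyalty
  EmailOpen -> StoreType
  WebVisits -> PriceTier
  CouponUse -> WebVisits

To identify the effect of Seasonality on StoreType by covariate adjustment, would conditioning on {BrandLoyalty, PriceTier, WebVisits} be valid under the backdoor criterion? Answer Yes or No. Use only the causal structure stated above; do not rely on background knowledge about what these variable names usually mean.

Backdoor paths from Seasonality to StoreType (paths whose first edge points into Seasonality):
  P1: Seasonality <- EmailOpen <- AdSpend -> CouponUse -> WebVisits -> PriceTier <- StoreType
  P2: Seasonality <- EmailOpen <- AdSpend -> CouponUse -> PriceTier <- StoreType
  P3: Seasonality <- EmailOpen <- AdSpend -> BrandLoyalty <- WebVisits <- CouponUse -> PriceTier <- StoreType
  P4: Seasonality <- EmailOpen <- AdSpend -> BrandLoyalty <- WebVisits -> PriceTier <- StoreType
  P5: Seasonality <- EmailOpen -> WebVisits <- CouponUse -> PriceTier <- StoreType
  P6: Seasonality <- EmailOpen -> WebVisits -> BrandLoyalty <- AdSpend -> CouponUse -> PriceTier <- StoreType
  P7: Seasonality <- EmailOpen -> WebVisits -> PriceTier <- StoreType
  P8: Seasonality <- EmailOpen -> StoreType
Condition 1 (no descendant of Seasonality in the set): FAILS — BrandLoyalty, PriceTier, and WebVisits are descendants of Seasonality.
Condition 2 (every backdoor path blocked by {BrandLoyalty, PriceTier, WebVisits}):
  P1: blocked at chain node WebVisits ∈ conditioning set.
  P2: open — collider(s) PriceTier are conditioned on (or have a conditioned descendant) and no non-collider on the path is in the set.
  P3: blocked at chain node WebVisits ∈ conditioning set.
  P4: blocked at fork node WebVisits ∈ conditioning set.
  P5: open — collider(s) WebVisits, PriceTier are conditioned on (or have a conditioned descendant) and no non-collider on the path is in the set.
  P6: blocked at chain node WebVisits ∈ conditioning set.
  P7: blocked at chain node WebVisits ∈ conditioning set.
  P8: open — no interior node is in the conditioning set.
{BrandLoyalty, PriceTier, WebVisits} does not satisfy the backdoor criterion.

No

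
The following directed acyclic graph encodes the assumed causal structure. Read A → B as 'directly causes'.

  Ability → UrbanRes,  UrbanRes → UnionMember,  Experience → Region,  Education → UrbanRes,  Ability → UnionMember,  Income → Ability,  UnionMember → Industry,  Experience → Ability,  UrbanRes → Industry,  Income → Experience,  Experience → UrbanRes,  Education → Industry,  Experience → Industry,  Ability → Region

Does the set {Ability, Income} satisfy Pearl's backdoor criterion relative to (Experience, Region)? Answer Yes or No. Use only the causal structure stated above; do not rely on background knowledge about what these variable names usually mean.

No

Backdoor paths from Experience to Region (paths whose first edge points into Experience):
  P1: Experience <- Income -> Ability -> Region
Condition 1 (no descendant of Experience in the set): FAILS — Ability is a descendant of Experience.
Condition 2 (every backdoor path blocked by {Ability, Income}):
  P1: blocked at fork node Income ∈ conditioning set.
{Ability, Income} does not satisfy the backdoor criterion.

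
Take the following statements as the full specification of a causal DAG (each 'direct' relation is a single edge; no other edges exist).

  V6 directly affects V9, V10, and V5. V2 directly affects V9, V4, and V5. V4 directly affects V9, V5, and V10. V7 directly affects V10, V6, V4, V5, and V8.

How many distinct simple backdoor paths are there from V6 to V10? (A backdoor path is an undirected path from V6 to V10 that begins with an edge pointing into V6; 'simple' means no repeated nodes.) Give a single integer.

A backdoor path from V6 to V10 is any simple undirected path whose first edge points into V6 (i.e. leaves V6 via a parent).
Parents of V6: {V7}.
Enumerating:
  P1: V6 <- V7 -> V4 -> V10
  P2: V6 <- V7 -> V10
  P3: V6 <- V7 -> V5 <- V2 -> V4 -> V10
  P4: V6 <- V7 -> V5 <- V2 -> V9 <- V4 -> V10
  P5: V6 <- V7 -> V5 <- V4 -> V10
That exhausts the simple backdoor paths. Count: 5.

5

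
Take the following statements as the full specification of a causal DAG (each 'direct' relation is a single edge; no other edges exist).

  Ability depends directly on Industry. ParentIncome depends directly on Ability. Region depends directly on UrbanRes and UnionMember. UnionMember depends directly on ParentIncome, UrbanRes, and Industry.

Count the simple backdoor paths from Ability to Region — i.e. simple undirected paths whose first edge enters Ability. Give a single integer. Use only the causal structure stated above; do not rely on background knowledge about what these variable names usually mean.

2

A backdoor path from Ability to Region is any simple undirected path whose first edge points into Ability (i.e. leaves Ability via a parent).
Parents of Ability: {Industry}.
Enumerating:
  P1: Ability <- Industry -> UnionMember <- UrbanRes -> Region
  P2: Ability <- Industry -> UnionMember -> Region
That exhausts the simple backdoor paths. Count: 2.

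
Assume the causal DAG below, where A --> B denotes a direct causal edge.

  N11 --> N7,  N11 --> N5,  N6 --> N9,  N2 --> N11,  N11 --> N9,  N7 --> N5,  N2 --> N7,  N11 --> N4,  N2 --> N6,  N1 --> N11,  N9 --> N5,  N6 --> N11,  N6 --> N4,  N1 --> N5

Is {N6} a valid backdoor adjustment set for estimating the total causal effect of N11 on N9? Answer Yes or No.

Yes

Backdoor paths from N11 to N9 (paths whose first edge points into N11):
  P1: N11 <- N1 -> N5 <- N9
  P2: N11 <- N1 -> N5 <- N7 <- N2 -> N6 -> N9
  P3: N11 <- N2 -> N6 -> N9
  P4: N11 <- N2 -> N7 -> N5 <- N9
  P5: N11 <- N6 <- N2 -> N7 -> N5 <- N9
  P6: N11 <- N6 -> N9
Condition 1 (no descendant of N11 in the set): holds — descendants of N11 are {N4, N5, N7, N9}; none are in {N6}.
Condition 2 (every backdoor path blocked by {N6}):
  P1: blocked at collider N5 (neither it nor any descendant is in the conditioning set).
  P2: blocked at collider N5 (neither it nor any descendant is in the conditioning set).
  P3: blocked at chain node N6 ∈ conditioning set.
  P4: blocked at collider N5 (neither it nor any descendant is in the conditioning set).
  P5: blocked at chain node N6 ∈ conditioning set.
  P6: blocked at fork node N6 ∈ conditioning set.
{N6} satisfies the backdoor criterion.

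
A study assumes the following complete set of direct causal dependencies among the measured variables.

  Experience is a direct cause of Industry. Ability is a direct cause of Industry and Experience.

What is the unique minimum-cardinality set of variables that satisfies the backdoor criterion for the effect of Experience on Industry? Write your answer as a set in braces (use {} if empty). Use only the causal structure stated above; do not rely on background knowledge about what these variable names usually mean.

{Ability}

Variables eligible for adjustment (non-descendants of Experience, excluding Experience and Industry): {Ability}.
Backdoor paths from Experience to Industry:
  P1: Experience <- Ability -> Industry
The empty set is not sufficient: P1 (Experience <- Ability -> Industry) has no collider blocking it and no conditioned non-collider, so it is open.
Try {Ability}:
  P1: blocked at fork node Ability ∈ conditioning set.
{Ability} contains no descendant of Experience and blocks every backdoor path.
{Ability} is the unique smallest valid adjustment set.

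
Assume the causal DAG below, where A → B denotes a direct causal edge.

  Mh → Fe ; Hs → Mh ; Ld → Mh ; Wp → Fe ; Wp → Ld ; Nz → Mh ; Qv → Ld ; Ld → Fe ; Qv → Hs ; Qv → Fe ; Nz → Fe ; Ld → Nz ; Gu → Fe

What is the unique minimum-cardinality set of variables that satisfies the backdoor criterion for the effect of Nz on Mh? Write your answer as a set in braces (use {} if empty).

Variables eligible for adjustment (non-descendants of Nz, excluding Nz and Mh): {Gu, Hs, Ld, Qv, Wp}.
Backdoor paths from Nz to Mh:
  P1: Nz <- Ld <- Qv -> Hs -> Mh
  P2: Nz <- Ld <- Qv -> Fe <- Mh
  P3: Nz <- Ld <- Wp -> Fe <- Qv -> Hs -> Mh
  P4: Nz <- Ld <- Wp -> Fe <- Mh
  P5: Nz <- Ld -> Mh
  P6: Nz <- Ld -> Fe <- Qv -> Hs -> Mh
  P7: Nz <- Ld -> Fe <- Mh
The empty set is not sufficient: P1 (Nz <- Ld <- Qv -> Hs -> Mh) has no collider blocking it and no conditioned non-collider, so it is open.
Try {Ld}:
  P1: blocked at chain node Ld ∈ conditioning set.
  P2: blocked at chain node Ld ∈ conditioning set.
  P3: blocked at chain node Ld ∈ conditioning set.
  P4: blocked at chain node Ld ∈ conditioning set.
  P5: blocked at fork node Ld ∈ conditioning set.
  P6: blocked at fork node Ld ∈ conditioning set.
  P7: blocked at fork node Ld ∈ conditioning set.
{Ld} contains no descendant of Nz and blocks every backdoor path.
No other singleton works — e.g. {Qv} leaves P5 open — so {Ld} is the unique smallest valid adjustment set.

{Ld}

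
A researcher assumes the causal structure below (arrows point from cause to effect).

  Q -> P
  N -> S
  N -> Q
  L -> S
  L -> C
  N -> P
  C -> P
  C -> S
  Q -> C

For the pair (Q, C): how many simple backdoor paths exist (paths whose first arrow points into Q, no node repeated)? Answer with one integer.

A backdoor path from Q to C is any simple undirected path whose first edge points into Q (i.e. leaves Q via a parent).
Parents of Q: {N}.
Enumerating:
  P1: Q <- N -> P <- C
  P2: Q <- N -> S <- L -> C
  P3: Q <- N -> S <- C
That exhausts the simple backdoor paths. Count: 3.

3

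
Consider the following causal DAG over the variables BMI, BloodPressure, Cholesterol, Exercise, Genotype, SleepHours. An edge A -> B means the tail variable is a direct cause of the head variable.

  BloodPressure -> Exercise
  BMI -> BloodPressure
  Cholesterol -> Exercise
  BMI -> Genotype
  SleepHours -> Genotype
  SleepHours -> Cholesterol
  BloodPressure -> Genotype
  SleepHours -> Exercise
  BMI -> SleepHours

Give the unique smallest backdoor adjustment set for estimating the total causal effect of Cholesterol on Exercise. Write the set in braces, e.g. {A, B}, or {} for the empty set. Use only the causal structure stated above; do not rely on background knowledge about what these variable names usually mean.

Variables eligible for adjustment (non-descendants of Cholesterol, excluding Cholesterol and Exercise): {BMI, BloodPressure, Genotype, SleepHours}.
Backdoor paths from Cholesterol to Exercise:
  P1: Cholesterol <- SleepHours <- BMI -> BloodPressure -> Exercise
  P2: Cholesterol <- SleepHours <- BMI -> Genotype <- BloodPressure -> Exercise
  P3: Cholesterol <- SleepHours -> Exercise
  P4: Cholesterol <- SleepHours -> Genotype <- BMI -> BloodPressure -> Exercise
  P5: Cholesterol <- SleepHours -> Genotype <- BloodPressure -> Exercise
The empty set is not sufficient: P1 (Cholesterol <- SleepHours <- BMI -> BloodPressure -> Exercise) has no collider blocking it and no conditioned non-collider, so it is open.
Try {SleepHours}:
  P1: blocked at chain node SleepHours ∈ conditioning set.
  P2: blocked at chain node SleepHours ∈ conditioning set.
  P3: blocked at fork node SleepHours ∈ conditioning set.
  P4: blocked at fork node SleepHours ∈ conditioning set.
  P5: blocked at fork node SleepHours ∈ conditioning set.
{SleepHours} contains no descendant of Cholesterol and blocks every backdoor path.
No other singleton works — e.g. {BMI} leaves P3 open — so {SleepHours} is the unique smallest valid adjustment set.

{SleepHours}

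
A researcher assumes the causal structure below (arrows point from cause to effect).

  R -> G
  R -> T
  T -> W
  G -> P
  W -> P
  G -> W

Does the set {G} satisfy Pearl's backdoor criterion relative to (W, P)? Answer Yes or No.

Yes

Backdoor paths from W to P (paths whose first edge points into W):
  P1: W <- T <- R -> G -> P
  P2: W <- G -> P
Condition 1 (no descendant of W in the set): holds — descendants of W are {P}; none are in {G}.
Condition 2 (every backdoor path blocked by {G}):
  P1: blocked at chain node G ∈ conditioning set.
  P2: blocked at fork node G ∈ conditioning set.
{G} satisfies the backdoor criterion.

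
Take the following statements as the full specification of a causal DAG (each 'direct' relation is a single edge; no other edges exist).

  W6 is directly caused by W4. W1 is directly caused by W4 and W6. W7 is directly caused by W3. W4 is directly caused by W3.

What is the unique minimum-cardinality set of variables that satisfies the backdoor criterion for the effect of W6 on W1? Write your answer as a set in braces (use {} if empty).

Variables eligible for adjustment (non-descendants of W6, excluding W6 and W1): {W3, W4, W7}.
Backdoor paths from W6 to W1:
  P1: W6 <- W4 -> W1
The empty set is not sufficient: P1 (W6 <- W4 -> W1) has no collider blocking it and no conditioned non-collider, so it is open.
Try {W4}:
  P1: blocked at fork node W4 ∈ conditioning set.
{W4} contains no descendant of W6 and blocks every backdoor path.
No other singleton works — e.g. {W3} leaves P1 open — so {W4} is the unique smallest valid adjustment set.

{W4}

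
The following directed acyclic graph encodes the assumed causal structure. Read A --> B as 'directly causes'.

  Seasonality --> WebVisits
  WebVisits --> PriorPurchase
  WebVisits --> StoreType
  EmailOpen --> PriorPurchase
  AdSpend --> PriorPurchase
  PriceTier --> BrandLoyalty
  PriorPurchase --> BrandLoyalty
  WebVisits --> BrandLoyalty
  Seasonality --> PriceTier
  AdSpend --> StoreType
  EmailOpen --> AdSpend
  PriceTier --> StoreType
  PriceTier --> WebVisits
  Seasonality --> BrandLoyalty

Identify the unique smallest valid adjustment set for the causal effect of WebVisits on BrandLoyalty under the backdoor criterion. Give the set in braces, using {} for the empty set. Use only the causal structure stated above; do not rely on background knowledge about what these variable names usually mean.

{PriceTier, Seasonality}

Variables eligible for adjustment (non-descendants of WebVisits, excluding WebVisits and BrandLoyalty): {AdSpend, EmailOpen, PriceTier, Seasonality}.
Backdoor paths from WebVisits to BrandLoyalty:
  P1: WebVisits <- Seasonality -> PriceTier -> StoreType <- AdSpend <- EmailOpen -> PriorPurchase -> BrandLoyalty
  P2: WebVisits <- Seasonality -> PriceTier -> StoreType <- AdSpend -> PriorPurchase -> BrandLoyalty
  P3: WebVisits <- Seasonality -> PriceTier -> BrandLoyalty
  P4: WebVisits <- Seasonality -> BrandLoyalty
  P5: WebVisits <- PriceTier <- Seasonality -> BrandLoyalty
  P6: WebVisits <- PriceTier -> StoreType <- AdSpend <- EmailOpen -> PriorPurchase -> BrandLoyalty
  P7: WebVisits <- PriceTier -> StoreType <- AdSpend -> PriorPurchase -> BrandLoyalty
  P8: WebVisits <- PriceTier -> BrandLoyalty
The empty set is not sufficient: P3 (WebVisits <- Seasonality -> PriceTier -> BrandLoyalty) has no collider blocking it and no conditioned non-collider, so it is open.
Try {PriceTier, Seasonality}:
  P1: blocked at fork node Seasonality ∈ conditioning set.
  P2: blocked at fork node Seasonality ∈ conditioning set.
  P3: blocked at fork node Seasonality ∈ conditioning set.
  P4: blocked at fork node Seasonality ∈ conditioning set.
  P5: blocked at chain node PriceTier ∈ conditioning set.
  P6: blocked at fork node PriceTier ∈ conditioning set.
  P7: blocked at fork node PriceTier ∈ conditioning set.
  P8: blocked at fork node PriceTier ∈ conditioning set.
{PriceTier, Seasonality} contains no descendant of WebVisits and blocks every backdoor path.
Every element of {PriceTier, Seasonality} is needed (dropping PriceTier leaves P8 open; dropping Seasonality leaves P4 open), so no proper subset is valid.
Among all size-2 subsets of the eligible variables, only {PriceTier, Seasonality} blocks every backdoor path, so it is the unique smallest valid adjustment set.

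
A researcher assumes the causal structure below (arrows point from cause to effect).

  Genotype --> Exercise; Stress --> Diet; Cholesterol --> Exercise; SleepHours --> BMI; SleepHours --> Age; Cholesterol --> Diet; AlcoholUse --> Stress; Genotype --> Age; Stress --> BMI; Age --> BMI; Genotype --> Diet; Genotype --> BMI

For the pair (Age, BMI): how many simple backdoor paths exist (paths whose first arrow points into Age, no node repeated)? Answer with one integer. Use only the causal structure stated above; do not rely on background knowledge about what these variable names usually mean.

A backdoor path from Age to BMI is any simple undirected path whose first edge points into Age (i.e. leaves Age via a parent).
Parents of Age: {Genotype, SleepHours}.
Enumerating:
  P1: Age <- SleepHours -> BMI
  P2: Age <- Genotype -> Diet <- Stress -> BMI
  P3: Age <- Genotype -> Exercise <- Cholesterol -> Diet <- Stress -> BMI
  P4: Age <- Genotype -> BMI
That exhausts the simple backdoor paths. Count: 4.

4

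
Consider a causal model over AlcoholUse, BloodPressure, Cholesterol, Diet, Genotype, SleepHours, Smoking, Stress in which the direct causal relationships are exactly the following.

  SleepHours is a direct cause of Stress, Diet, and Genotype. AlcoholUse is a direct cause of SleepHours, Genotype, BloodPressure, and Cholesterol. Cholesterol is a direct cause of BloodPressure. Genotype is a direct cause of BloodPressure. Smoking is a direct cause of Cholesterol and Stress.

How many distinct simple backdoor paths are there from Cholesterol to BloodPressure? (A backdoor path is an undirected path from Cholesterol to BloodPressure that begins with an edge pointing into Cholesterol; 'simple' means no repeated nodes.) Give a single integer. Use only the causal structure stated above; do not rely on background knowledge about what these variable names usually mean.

7

A backdoor path from Cholesterol to BloodPressure is any simple undirected path whose first edge points into Cholesterol (i.e. leaves Cholesterol via a parent).
Parents of Cholesterol: {AlcoholUse, Smoking}.
Enumerating:
  P1: Cholesterol <- AlcoholUse -> SleepHours -> Genotype -> BloodPressure
  P2: Cholesterol <- AlcoholUse -> Genotype -> BloodPressure
  P3: Cholesterol <- AlcoholUse -> BloodPressure
  P4: Cholesterol <- Smoking -> Stress <- SleepHours <- AlcoholUse -> Genotype -> BloodPressure
  P5: Cholesterol <- Smoking -> Stress <- SleepHours <- AlcoholUse -> BloodPressure
  P6: Cholesterol <- Smoking -> Stress <- SleepHours -> Genotype <- AlcoholUse -> BloodPressure
  P7: Cholesterol <- Smoking -> Stress <- SleepHours -> Genotype -> BloodPressure
That exhausts the simple backdoor paths. Count: 7.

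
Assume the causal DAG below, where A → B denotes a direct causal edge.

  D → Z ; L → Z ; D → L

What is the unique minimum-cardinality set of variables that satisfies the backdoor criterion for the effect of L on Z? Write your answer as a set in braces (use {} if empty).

Variables eligible for adjustment (non-descendants of L, excluding L and Z): {D}.
Backdoor paths from L to Z:
  P1: L <- D -> Z
The empty set is not sufficient: P1 (L <- D -> Z) has no collider blocking it and no conditioned non-collider, so it is open.
Try {D}:
  P1: blocked at fork node D ∈ conditioning set.
{D} contains no descendant of L and blocks every backdoor path.
{D} is the unique smallest valid adjustment set.

{D}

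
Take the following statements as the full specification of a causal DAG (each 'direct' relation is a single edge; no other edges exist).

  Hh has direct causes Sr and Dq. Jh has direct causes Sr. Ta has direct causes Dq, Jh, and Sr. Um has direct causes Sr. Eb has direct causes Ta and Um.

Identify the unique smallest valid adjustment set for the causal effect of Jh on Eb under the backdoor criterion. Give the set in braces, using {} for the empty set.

{Sr}

Variables eligible for adjustment (non-descendants of Jh, excluding Jh and Eb): {Dq, Hh, Sr, Um}.
Backdoor paths from Jh to Eb:
  P1: Jh <- Sr -> Ta -> Eb
  P2: Jh <- Sr -> Um -> Eb
  P3: Jh <- Sr -> Hh <- Dq -> Ta -> Eb
The empty set is not sufficient: P1 (Jh <- Sr -> Ta -> Eb) has no collider blocking it and no conditioned non-collider, so it is open.
Try {Sr}:
  P1: blocked at fork node Sr ∈ conditioning set.
  P2: blocked at fork node Sr ∈ conditioning set.
  P3: blocked at fork node Sr ∈ conditioning set.
{Sr} contains no descendant of Jh and blocks every backdoor path.
No other singleton works — e.g. {Dq} leaves P1 open — so {Sr} is the unique smallest valid adjustment set.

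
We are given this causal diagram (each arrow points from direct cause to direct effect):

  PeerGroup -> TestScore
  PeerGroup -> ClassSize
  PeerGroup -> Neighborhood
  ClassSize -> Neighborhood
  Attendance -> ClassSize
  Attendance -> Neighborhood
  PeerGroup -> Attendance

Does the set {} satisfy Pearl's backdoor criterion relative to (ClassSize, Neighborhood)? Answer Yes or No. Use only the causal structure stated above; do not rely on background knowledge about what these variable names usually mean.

Backdoor paths from ClassSize to Neighborhood (paths whose first edge points into ClassSize):
  P1: ClassSize <- PeerGroup -> Attendance -> Neighborhood
  P2: ClassSize <- PeerGroup -> Neighborhood
  P3: ClassSize <- Attendance <- PeerGroup -> Neighborhood
  P4: ClassSize <- Attendance -> Neighborhood
Condition 1 (no descendant of ClassSize in the set): holds — descendants of ClassSize are {Neighborhood}; none are in {}.
Condition 2 (every backdoor path blocked by {}):
  P1: open — no interior node is in the conditioning set.
  P2: open — no interior node is in the conditioning set.
  P3: open — no interior node is in the conditioning set.
  P4: open — no interior node is in the conditioning set.
{} does not satisfy the backdoor criterion.

No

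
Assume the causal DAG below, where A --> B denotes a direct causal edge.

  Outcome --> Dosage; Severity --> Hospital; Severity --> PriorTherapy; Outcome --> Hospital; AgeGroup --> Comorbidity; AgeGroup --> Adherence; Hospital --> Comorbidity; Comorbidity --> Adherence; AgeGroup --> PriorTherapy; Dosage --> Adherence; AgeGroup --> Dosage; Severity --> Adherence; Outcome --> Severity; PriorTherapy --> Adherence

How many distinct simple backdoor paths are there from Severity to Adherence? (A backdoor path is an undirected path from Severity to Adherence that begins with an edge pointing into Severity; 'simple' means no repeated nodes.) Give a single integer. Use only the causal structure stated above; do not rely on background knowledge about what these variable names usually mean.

8

A backdoor path from Severity to Adherence is any simple undirected path whose first edge points into Severity (i.e. leaves Severity via a parent).
Parents of Severity: {Outcome}.
Enumerating:
  P1: Severity <- Outcome -> Hospital -> Comorbidity <- AgeGroup -> PriorTherapy -> Adherence
  P2: Severity <- Outcome -> Hospital -> Comorbidity <- AgeGroup -> Dosage -> Adherence
  P3: Severity <- Outcome -> Hospital -> Comorbidity <- AgeGroup -> Adherence
  P4: Severity <- Outcome -> Hospital -> Comorbidity -> Adherence
  P5: Severity <- Outcome -> Dosage <- AgeGroup -> PriorTherapy -> Adherence
  P6: Severity <- Outcome -> Dosage <- AgeGroup -> Comorbidity -> Adherence
  P7: Severity <- Outcome -> Dosage <- AgeGroup -> Adherence
  P8: Severity <- Outcome -> Dosage -> Adherence
That exhausts the simple backdoor paths. Count: 8.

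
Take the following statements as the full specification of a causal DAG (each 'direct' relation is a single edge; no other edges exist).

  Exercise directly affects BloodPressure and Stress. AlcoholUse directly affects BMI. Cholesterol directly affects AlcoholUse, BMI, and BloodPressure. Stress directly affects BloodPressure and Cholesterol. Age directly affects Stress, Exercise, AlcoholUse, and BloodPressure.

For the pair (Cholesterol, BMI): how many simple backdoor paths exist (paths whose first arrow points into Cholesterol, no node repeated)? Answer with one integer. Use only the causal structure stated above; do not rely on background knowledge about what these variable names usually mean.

A backdoor path from Cholesterol to BMI is any simple undirected path whose first edge points into Cholesterol (i.e. leaves Cholesterol via a parent).
Parents of Cholesterol: {Stress}.
Enumerating:
  P1: Cholesterol <- Stress <- Age -> AlcoholUse -> BMI
  P2: Cholesterol <- Stress <- Exercise <- Age -> AlcoholUse -> BMI
  P3: Cholesterol <- Stress <- Exercise -> BloodPressure <- Age -> AlcoholUse -> BMI
  P4: Cholesterol <- Stress -> BloodPressure <- Age -> AlcoholUse -> BMI
  P5: Cholesterol <- Stress -> BloodPressure <- Exercise <- Age -> AlcoholUse -> BMI
That exhausts the simple backdoor paths. Count: 5.

5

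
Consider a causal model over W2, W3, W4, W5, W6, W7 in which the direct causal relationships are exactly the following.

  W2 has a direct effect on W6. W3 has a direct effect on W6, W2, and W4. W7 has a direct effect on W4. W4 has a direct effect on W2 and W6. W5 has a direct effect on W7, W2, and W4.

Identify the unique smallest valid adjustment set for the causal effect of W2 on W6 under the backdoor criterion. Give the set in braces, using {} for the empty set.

{W3, W4}

Variables eligible for adjustment (non-descendants of W2, excluding W2 and W6): {W3, W4, W5, W7}.
Backdoor paths from W2 to W6:
  P1: W2 <- W3 -> W4 -> W6
  P2: W2 <- W3 -> W6
  P3: W2 <- W5 -> W7 -> W4 <- W3 -> W6
  P4: W2 <- W5 -> W7 -> W4 -> W6
  P5: W2 <- W5 -> W4 <- W3 -> W6
  P6: W2 <- W5 -> W4 -> W6
  P7: W2 <- W4 <- W3 -> W6
  P8: W2 <- W4 -> W6
The empty set is not sufficient: P1 (W2 <- W3 -> W4 -> W6) has no collider blocking it and no conditioned non-collider, so it is open.
Try {W3, W4}:
  P1: blocked at fork node W3 ∈ conditioning set.
  P2: blocked at fork node W3 ∈ conditioning set.
  P3: blocked at fork node W3 ∈ conditioning set.
  P4: blocked at chain node W4 ∈ conditioning set.
  P5: blocked at fork node W3 ∈ conditioning set.
  P6: blocked at chain node W4 ∈ conditioning set.
  P7: blocked at chain node W4 ∈ conditioning set.
  P8: blocked at fork node W4 ∈ conditioning set.
{W3, W4} contains no descendant of W2 and blocks every backdoor path.
Every element of {W3, W4} is needed (dropping W3 leaves P2 open; dropping W4 leaves P4 open), so no proper subset is valid.
Among all size-2 subsets of the eligible variables, only {W3, W4} blocks every backdoor path, so it is the unique smallest valid adjustment set.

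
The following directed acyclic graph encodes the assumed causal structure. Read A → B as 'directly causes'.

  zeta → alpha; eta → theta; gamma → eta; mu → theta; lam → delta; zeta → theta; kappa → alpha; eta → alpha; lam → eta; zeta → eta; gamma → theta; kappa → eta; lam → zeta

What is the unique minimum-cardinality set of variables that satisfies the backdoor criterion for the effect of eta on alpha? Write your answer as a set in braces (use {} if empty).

Variables eligible for adjustment (non-descendants of eta, excluding eta and alpha): {delta, gamma, kappa, lam, mu, zeta}.
Backdoor paths from eta to alpha:
  P1: eta <- gamma -> theta <- zeta -> alpha
  P2: eta <- lam -> zeta -> alpha
  P3: eta <- zeta -> alpha
  P4: eta <- kappa -> alpha
The empty set is not sufficient: P2 (eta <- lam -> zeta -> alpha) has no collider blocking it and no conditioned non-collider, so it is open.
Try {kappa, zeta}:
  P1: blocked at collider theta (neither it nor any descendant is in the conditioning set).
  P2: blocked at chain node zeta ∈ conditioning set.
  P3: blocked at fork node zeta ∈ conditioning set.
  P4: blocked at fork node kappa ∈ conditioning set.
{kappa, zeta} contains no descendant of eta and blocks every backdoor path.
Every element of {kappa, zeta} is needed (dropping kappa leaves P4 open; dropping zeta leaves P2 open), so no proper subset is valid.
Among all size-2 subsets of the eligible variables, only {kappa, zeta} blocks every backdoor path, so it is the unique smallest valid adjustment set.

{kappa, zeta}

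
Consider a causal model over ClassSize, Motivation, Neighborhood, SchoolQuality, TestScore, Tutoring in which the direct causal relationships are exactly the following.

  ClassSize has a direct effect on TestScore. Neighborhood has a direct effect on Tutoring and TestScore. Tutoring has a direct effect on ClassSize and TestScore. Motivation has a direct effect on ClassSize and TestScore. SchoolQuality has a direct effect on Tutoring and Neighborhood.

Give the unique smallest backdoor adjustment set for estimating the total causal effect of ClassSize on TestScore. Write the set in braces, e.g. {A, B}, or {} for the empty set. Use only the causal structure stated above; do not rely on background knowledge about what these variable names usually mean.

Variables eligible for adjustment (non-descendants of ClassSize, excluding ClassSize and TestScore): {Motivation, Neighborhood, SchoolQuality, Tutoring}.
Backdoor paths from ClassSize to TestScore:
  P1: ClassSize <- Tutoring <- SchoolQuality -> Neighborhood -> TestScore
  P2: ClassSize <- Tutoring <- Neighborhood -> TestScore
  P3: ClassSize <- Tutoring -> TestScore
  P4: ClassSize <- Motivation -> TestScore
The empty set is not sufficient: P1 (ClassSize <- Tutoring <- SchoolQuality -> Neighborhood -> TestScore) has no collider blocking it and no conditioned non-collider, so it is open.
Try {Motivation, Tutoring}:
  P1: blocked at chain node Tutoring ∈ conditioning set.
  P2: blocked at chain node Tutoring ∈ conditioning set.
  P3: blocked at fork node Tutoring ∈ conditioning set.
  P4: blocked at fork node Motivation ∈ conditioning set.
{Motivation, Tutoring} contains no descendant of ClassSize and blocks every backdoor path.
Every element of {Motivation, Tutoring} is needed (dropping Motivation leaves P4 open; dropping Tutoring leaves P1 open), so no proper subset is valid.
Among all size-2 subsets of the eligible variables, only {Motivation, Tutoring} blocks every backdoor path, so it is the unique smallest valid adjustment set.

{Motivation, Tutoring}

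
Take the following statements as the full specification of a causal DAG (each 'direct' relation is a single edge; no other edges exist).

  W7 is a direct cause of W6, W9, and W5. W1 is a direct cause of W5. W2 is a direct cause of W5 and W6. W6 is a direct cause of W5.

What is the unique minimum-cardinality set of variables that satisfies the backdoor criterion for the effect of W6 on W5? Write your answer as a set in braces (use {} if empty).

{W2, W7}

Variables eligible for adjustment (non-descendants of W6, excluding W6 and W5): {W1, W2, W7, W9}.
Backdoor paths from W6 to W5:
  P1: W6 <- W2 -> W5
  P2: W6 <- W7 -> W5
The empty set is not sufficient: P1 (W6 <- W2 -> W5) has no collider blocking it and no conditioned non-collider, so it is open.
Try {W2, W7}:
  P1: blocked at fork node W2 ∈ conditioning set.
  P2: blocked at fork node W7 ∈ conditioning set.
{W2, W7} contains no descendant of W6 and blocks every backdoor path.
Every element of {W2, W7} is needed (dropping W2 leaves P1 open; dropping W7 leaves P2 open), so no proper subset is valid.
Among all size-2 subsets of the eligible variables, only {W2, W7} blocks every backdoor path, so it is the unique smallest valid adjustment set.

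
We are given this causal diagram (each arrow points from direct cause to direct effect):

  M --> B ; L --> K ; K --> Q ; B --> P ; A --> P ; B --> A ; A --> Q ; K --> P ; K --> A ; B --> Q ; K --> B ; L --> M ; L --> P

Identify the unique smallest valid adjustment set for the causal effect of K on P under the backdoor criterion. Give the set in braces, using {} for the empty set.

Variables eligible for adjustment (non-descendants of K, excluding K and P): {L, M}.
Backdoor paths from K to P:
  P1: K <- L -> M -> B -> A -> P
  P2: K <- L -> M -> B -> Q <- A -> P
  P3: K <- L -> M -> B -> P
  P4: K <- L -> P
The empty set is not sufficient: P1 (K <- L -> M -> B -> A -> P) has no collider blocking it and no conditioned non-collider, so it is open.
Try {L}:
  P1: blocked at fork node L ∈ conditioning set.
  P2: blocked at fork node L ∈ conditioning set.
  P3: blocked at fork node L ∈ conditioning set.
  P4: blocked at fork node L ∈ conditioning set.
{L} contains no descendant of K and blocks every backdoor path.
No other singleton works — e.g. {M} leaves P4 open — so {L} is the unique smallest valid adjustment set.

{L}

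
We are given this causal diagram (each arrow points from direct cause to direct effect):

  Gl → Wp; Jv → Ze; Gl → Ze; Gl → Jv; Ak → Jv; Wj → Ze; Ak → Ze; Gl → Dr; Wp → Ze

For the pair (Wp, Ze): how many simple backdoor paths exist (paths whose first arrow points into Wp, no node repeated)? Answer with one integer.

A backdoor path from Wp to Ze is any simple undirected path whose first edge points into Wp (i.e. leaves Wp via a parent).
Parents of Wp: {Gl}.
Enumerating:
  P1: Wp <- Gl -> Jv <- Ak -> Ze
  P2: Wp <- Gl -> Jv -> Ze
  P3: Wp <- Gl -> Ze
That exhausts the simple backdoor paths. Count: 3.

3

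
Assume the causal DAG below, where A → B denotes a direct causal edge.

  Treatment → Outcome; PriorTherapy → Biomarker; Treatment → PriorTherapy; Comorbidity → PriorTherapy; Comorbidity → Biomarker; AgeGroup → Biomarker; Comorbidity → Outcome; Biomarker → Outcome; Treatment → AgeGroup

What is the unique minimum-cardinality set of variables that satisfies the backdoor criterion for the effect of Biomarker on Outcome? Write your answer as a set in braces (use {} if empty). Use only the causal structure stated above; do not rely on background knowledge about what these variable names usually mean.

Variables eligible for adjustment (non-descendants of Biomarker, excluding Biomarker and Outcome): {AgeGroup, Comorbidity, PriorTherapy, Treatment}.
Backdoor paths from Biomarker to Outcome:
  P1: Biomarker <- Comorbidity -> PriorTherapy <- Treatment -> Outcome
  P2: Biomarker <- Comorbidity -> Outcome
  P3: Biomarker <- PriorTherapy <- Comorbidity -> Outcome
  P4: Biomarker <- PriorTherapy <- Treatment -> Outcome
  P5: Biomarker <- AgeGroup <- Treatment -> PriorTherapy <- Comorbidity -> Outcome
  P6: Biomarker <- AgeGroup <- Treatment -> Outcome
The empty set is not sufficient: P2 (Biomarker <- Comorbidity -> Outcome) has no collider blocking it and no conditioned non-collider, so it is open.
Try {Comorbidity, Treatment}:
  P1: blocked at fork node Comorbidity ∈ conditioning set.
  P2: blocked at fork node Comorbidity ∈ conditioning set.
  P3: blocked at fork node Comorbidity ∈ conditioning set.
  P4: blocked at fork node Treatment ∈ conditioning set.
  P5: blocked at fork node Treatment ∈ conditioning set.
  P6: blocked at fork node Treatment ∈ conditioning set.
{Comorbidity, Treatment} contains no descendant of Biomarker and blocks every backdoor path.
Every element of {Comorbidity, Treatment} is needed (dropping Comorbidity leaves P2 open; dropping Treatment leaves P4 open), so no proper subset is valid.
Among all size-2 subsets of the eligible variables, only {Comorbidity, Treatment} blocks every backdoor path, so it is the unique smallest valid adjustment set.

{Comorbidity, Treatment}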